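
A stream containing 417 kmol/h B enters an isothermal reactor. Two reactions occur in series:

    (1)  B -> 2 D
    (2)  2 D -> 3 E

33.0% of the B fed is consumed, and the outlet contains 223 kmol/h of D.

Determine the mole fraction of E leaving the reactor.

Conversion of B: B consumed = 1ξ₁ = 0.33 × 417 → ξ₁ = 137.6 kmol/h.
D balance: n_D = 0 + 2ξ₁ − 2ξ₂ = 223 → ξ₂ = (2·137.6 − 223)/2 = 26.11 kmol/h.
Outlet amounts (n = n₀ + Σ ν·ξ):
  B: 417 − 1(137.6) = 279.4
  D: 0 + 2(137.6) − 2(26.11) = 223
  E: 0 + 3(26.11) = 78.33
Total out = 580.7 kmol/h; y_E = 78.33 / 580.7 = 0.1349.

0.135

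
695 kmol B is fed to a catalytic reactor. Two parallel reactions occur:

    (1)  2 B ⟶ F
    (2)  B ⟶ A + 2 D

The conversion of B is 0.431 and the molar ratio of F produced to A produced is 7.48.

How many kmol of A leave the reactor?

Conversion of B: B consumed = 0.431 × 695 = 299.5 kmol = 2ξ₁ + 1ξ₂.
Selectivity: 1ξ₁ / (1ξ₂) = 7.48 → ξ₁ = 7.48 ξ₂.
Substitute: (2·7.48 + 1) ξ₂ = 299.5 → ξ₂ = 18.77 kmol, ξ₁ = 140.4 kmol.
Outlet amounts (n = n₀ + Σ ν·ξ):
  B: 695 − 2(140.4) − 1(18.77) = 395.5
  F: 0 + 1(140.4) = 140.4
  A: 0 + 1(18.77) = 18.77
  D: 0 + 2(18.77) = 37.54

18.8 kmol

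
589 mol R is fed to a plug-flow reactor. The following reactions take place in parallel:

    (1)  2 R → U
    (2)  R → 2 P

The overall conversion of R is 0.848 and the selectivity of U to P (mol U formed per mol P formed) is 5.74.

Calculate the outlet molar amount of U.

Conversion of R: R consumed = 0.848 × 589 = 499.5 mol = 2ξ₁ + 1ξ₂.
Selectivity: 1ξ₁ / (2ξ₂) = 5.74 → ξ₁ = 11.48 ξ₂.
Substitute: (2·11.48 + 1) ξ₂ = 499.5 → ξ₂ = 20.85 mol, ξ₁ = 239.3 mol.
Outlet amounts (n = n₀ + Σ ν·ξ):
  R: 589 − 2(239.3) − 1(20.85) = 89.53
  U: 0 + 1(239.3) = 239.3
  P: 0 + 2(20.85) = 41.69

239 mol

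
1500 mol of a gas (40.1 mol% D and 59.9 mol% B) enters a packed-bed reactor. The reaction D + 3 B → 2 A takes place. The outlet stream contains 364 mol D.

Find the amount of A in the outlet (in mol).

For D: n = n₀ − 1ξ → 364 = 601.5 − 1ξ, giving ξ = 237.5 mol.
Outlet amounts (n = n₀ + ν ξ):
  D: 601.5 − 1(237.5) = 364
  B: 898.5 − 3(237.5) = 186
  A: 0 + 2(237.5) = 475

475 mol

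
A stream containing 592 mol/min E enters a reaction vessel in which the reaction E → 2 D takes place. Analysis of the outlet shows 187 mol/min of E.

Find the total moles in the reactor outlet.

For E: n = n₀ − 1ξ → 187 = 592 − 1ξ, giving ξ = 405 mol/min.
Outlet amounts (n = n₀ + ν ξ):
  E: 592 − 1(405) = 187
  D: 0 + 2(405) = 810
Total out = 187 + 810 = 997 mol/min.

997 mol/min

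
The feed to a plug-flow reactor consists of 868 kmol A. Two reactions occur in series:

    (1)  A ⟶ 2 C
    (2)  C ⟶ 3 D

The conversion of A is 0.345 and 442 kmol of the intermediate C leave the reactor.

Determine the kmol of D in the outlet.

471 kmol

Conversion of A: A consumed = 1ξ₁ = 0.345 × 868 → ξ₁ = 299.5 kmol.
C balance: n_C = 0 + 2ξ₁ − 1ξ₂ = 442 → ξ₂ = (2·299.5 − 442)/1 = 156.9 kmol.
Outlet amounts (n = n₀ + Σ ν·ξ):
  A: 868 − 1(299.5) = 568.5
  C: 0 + 2(299.5) − 1(156.9) = 442
  D: 0 + 3(156.9) = 470.8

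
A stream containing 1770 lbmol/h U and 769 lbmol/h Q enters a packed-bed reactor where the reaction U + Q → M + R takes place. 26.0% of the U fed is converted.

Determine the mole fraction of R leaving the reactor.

U reacted = 0.26 × 1770 = 460.2 lbmol/h; ν_U = −1, so ξ = 460.2/1 = 460.2 lbmol/h.
Outlet amounts (n = n₀ + ν ξ):
  U: 1770 − 1(460.2) = 1310
  Q: 769 − 1(460.2) = 308.8
  M: 0 + 1(460.2) = 460.2
  R: 0 + 1(460.2) = 460.2
Total out = 2539 lbmol/h; y_R = 460.2 / 2539 = 0.1813.

0.181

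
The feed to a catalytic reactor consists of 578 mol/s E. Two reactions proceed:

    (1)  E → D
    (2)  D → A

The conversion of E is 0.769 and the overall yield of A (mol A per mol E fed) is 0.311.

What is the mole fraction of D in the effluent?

Conversion of E: E consumed = 1ξ₁ = 0.769 × 578 → ξ₁ = 444.5 mol/s.
Yield of A: 1ξ₂ / 578 = 0.311 → ξ₂ = 179.8 mol/s.
Outlet amounts (n = n₀ + Σ ν·ξ):
  E: 578 − 1(444.5) = 133.5
  D: 0 + 1(444.5) − 1(179.8) = 264.7
  A: 0 + 1(179.8) = 179.8
Total out = 578 mol/s; y_D = 264.7 / 578 = 0.458.

0.458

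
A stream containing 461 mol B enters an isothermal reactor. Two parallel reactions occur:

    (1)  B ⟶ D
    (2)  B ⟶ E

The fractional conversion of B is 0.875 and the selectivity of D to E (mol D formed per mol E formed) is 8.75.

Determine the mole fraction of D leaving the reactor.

Conversion of B: B consumed = 0.875 × 461 = 403.4 mol = 1ξ₁ + 1ξ₂.
Selectivity: 1ξ₁ / (1ξ₂) = 8.75 → ξ₁ = 8.75 ξ₂.
Substitute: (1·8.75 + 1) ξ₂ = 403.4 → ξ₂ = 41.37 mol, ξ₁ = 362 mol.
Outlet amounts (n = n₀ + Σ ν·ξ):
  B: 461 − 1(362) − 1(41.37) = 57.63
  D: 0 + 1(362) = 362
  E: 0 + 1(41.37) = 41.37
Total out = 461 mol; y_D = 362 / 461 = 0.7853.

0.785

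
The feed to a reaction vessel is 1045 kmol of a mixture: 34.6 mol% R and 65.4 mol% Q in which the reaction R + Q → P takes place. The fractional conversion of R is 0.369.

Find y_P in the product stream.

0.146

R reacted = 0.369 × 361.6 = 133.4 kmol; ν_R = −1, so ξ = 133.4/1 = 133.4 kmol.
Outlet amounts (n = n₀ + ν ξ):
  R: 361.6 − 1(133.4) = 228.2
  Q: 683.4 − 1(133.4) = 550
  P: 0 + 1(133.4) = 133.4
Total out = 911.6 kmol; y_P = 133.4 / 911.6 = 0.1464.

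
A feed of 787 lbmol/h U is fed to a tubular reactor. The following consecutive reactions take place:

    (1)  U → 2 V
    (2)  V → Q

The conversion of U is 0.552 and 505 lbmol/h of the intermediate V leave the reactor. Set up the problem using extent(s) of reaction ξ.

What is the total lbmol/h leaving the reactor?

1220 lbmol/h

Conversion of U: U consumed = 1ξ₁ = 0.552 × 787 → ξ₁ = 434.4 lbmol/h.
V balance: n_V = 0 + 2ξ₁ − 1ξ₂ = 505 → ξ₂ = (2·434.4 − 505)/1 = 363.8 lbmol/h.
Outlet amounts (n = n₀ + Σ ν·ξ):
  U: 787 − 1(434.4) = 352.6
  V: 0 + 2(434.4) − 1(363.8) = 505
  Q: 0 + 1(363.8) = 363.8
Total out = 352.6 + 505 + 363.8 = 1221 lbmol/h.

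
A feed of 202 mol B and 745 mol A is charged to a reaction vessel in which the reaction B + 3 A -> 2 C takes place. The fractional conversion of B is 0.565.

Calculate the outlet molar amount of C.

B reacted = 0.565 × 202 = 114.1 mol; ν_B = −1, so ξ = 114.1/1 = 114.1 mol.
Outlet amounts (n = n₀ + ν ξ):
  B: 202 − 1(114.1) = 87.87
  A: 745 − 3(114.1) = 402.6
  C: 0 + 2(114.1) = 228.3

228 mol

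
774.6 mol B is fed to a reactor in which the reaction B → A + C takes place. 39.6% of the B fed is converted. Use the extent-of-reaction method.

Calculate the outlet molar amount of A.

B reacted = 0.396 × 774.6 = 306.7 mol; ν_B = −1, so ξ = 306.7/1 = 306.7 mol.
Outlet amounts (n = n₀ + ν ξ):
  B: 774.6 − 1(306.7) = 467.9
  A: 0 + 1(306.7) = 306.7
  C: 0 + 1(306.7) = 306.7

307 mol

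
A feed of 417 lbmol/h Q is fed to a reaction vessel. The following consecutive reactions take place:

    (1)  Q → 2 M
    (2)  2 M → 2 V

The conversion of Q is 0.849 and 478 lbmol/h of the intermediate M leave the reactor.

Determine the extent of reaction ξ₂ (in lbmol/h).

Conversion of Q: Q consumed = 1ξ₁ = 0.849 × 417 → ξ₁ = 354 lbmol/h.
M balance: n_M = 0 + 2ξ₁ − 2ξ₂ = 478 → ξ₂ = (2·354 − 478)/2 = 115 lbmol/h.
Outlet amounts (n = n₀ + Σ ν·ξ):
  Q: 417 − 1(354) = 62.97
  M: 0 + 2(354) − 2(115) = 478
  V: 0 + 2(115) = 230.1

ξ₂ = 115 lbmol/h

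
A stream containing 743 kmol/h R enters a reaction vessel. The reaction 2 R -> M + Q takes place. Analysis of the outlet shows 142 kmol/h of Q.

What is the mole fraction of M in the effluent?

0.191

For Q: n = n₀ + 1ξ → 142 = 0 + 1ξ, giving ξ = 142 kmol/h.
Outlet amounts (n = n₀ + ν ξ):
  R: 743 − 2(142) = 459
  M: 0 + 1(142) = 142
  Q: 0 + 1(142) = 142
Total out = 743 kmol/h; y_M = 142 / 743 = 0.1911.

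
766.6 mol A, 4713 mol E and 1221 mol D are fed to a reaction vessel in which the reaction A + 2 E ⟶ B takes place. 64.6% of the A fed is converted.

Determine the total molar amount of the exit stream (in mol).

5710 mol

A reacted = 0.646 × 766.6 = 495.2 mol; ν_A = −1, so ξ = 495.2/1 = 495.2 mol.
Outlet amounts (n = n₀ + ν ξ):
  A: 766.6 − 1(495.2) = 271.4
  E: 4713 − 2(495.2) = 3723
  B: 0 + 1(495.2) = 495.2
  D: 1221 (inert)
Total out = 271.4 + 3723 + 495.2 + 1221 = 5710 mol.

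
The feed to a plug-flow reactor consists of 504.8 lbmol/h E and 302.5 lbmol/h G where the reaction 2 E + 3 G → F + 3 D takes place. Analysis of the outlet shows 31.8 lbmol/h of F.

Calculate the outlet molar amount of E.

441 lbmol/h

For F: n = n₀ + 1ξ → 31.8 = 0 + 1ξ, giving ξ = 31.8 lbmol/h.
Outlet amounts (n = n₀ + ν ξ):
  E: 504.8 − 2(31.8) = 441.2
  G: 302.5 − 3(31.8) = 207.1
  F: 0 + 1(31.8) = 31.8
  D: 0 + 3(31.8) = 95.4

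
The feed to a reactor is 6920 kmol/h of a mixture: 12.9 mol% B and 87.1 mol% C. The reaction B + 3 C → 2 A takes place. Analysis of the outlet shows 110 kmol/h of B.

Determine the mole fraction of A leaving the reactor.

For B: n = n₀ − 1ξ → 110 = 892.7 − 1ξ, giving ξ = 782.7 kmol/h.
Outlet amounts (n = n₀ + ν ξ):
  B: 892.7 − 1(782.7) = 110
  C: 6027 − 3(782.7) = 3679
  A: 0 + 2(782.7) = 1565
Total out = 5355 kmol/h; y_A = 1565 / 5355 = 0.2923.

0.292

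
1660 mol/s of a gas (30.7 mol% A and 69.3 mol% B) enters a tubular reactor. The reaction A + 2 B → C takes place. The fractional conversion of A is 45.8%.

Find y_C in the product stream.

0.196

A reacted = 0.458 × 509.6 = 233.4 mol/s; ν_A = −1, so ξ = 233.4/1 = 233.4 mol/s.
Outlet amounts (n = n₀ + ν ξ):
  A: 509.6 − 1(233.4) = 276.2
  B: 1150 − 2(233.4) = 683.6
  C: 0 + 1(233.4) = 233.4
Total out = 1193 mol/s; y_C = 233.4 / 1193 = 0.1956.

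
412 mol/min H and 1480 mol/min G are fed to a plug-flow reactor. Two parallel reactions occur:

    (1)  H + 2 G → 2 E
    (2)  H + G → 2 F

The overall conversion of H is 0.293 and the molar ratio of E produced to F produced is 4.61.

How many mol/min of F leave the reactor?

43 mol/min

Conversion of H: H consumed = 0.293 × 412 = 120.7 mol/min = 1ξ₁ + 1ξ₂.
Selectivity: 2ξ₁ / (2ξ₂) = 4.61 → ξ₁ = 4.61 ξ₂.
Substitute: (1·4.61 + 1) ξ₂ = 120.7 → ξ₂ = 21.52 mol/min, ξ₁ = 99.2 mol/min.
Outlet amounts (n = n₀ + Σ ν·ξ):
  H: 412 − 1(99.2) − 1(21.52) = 291.3
  G: 1480 − 2(99.2) − 1(21.52) = 1260
  E: 0 + 2(99.2) = 198.4
  F: 0 + 2(21.52) = 43.04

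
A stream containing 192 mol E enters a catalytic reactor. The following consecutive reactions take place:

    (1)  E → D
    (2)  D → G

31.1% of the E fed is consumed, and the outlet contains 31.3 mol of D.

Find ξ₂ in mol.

Conversion of E: E consumed = 1ξ₁ = 0.311 × 192 → ξ₁ = 59.71 mol.
D balance: n_D = 0 + 1ξ₁ − 1ξ₂ = 31.3 → ξ₂ = (1·59.71 − 31.3)/1 = 28.41 mol.
Outlet amounts (n = n₀ + Σ ν·ξ):
  E: 192 − 1(59.71) = 132.3
  D: 0 + 1(59.71) − 1(28.41) = 31.3
  G: 0 + 1(28.41) = 28.41

ξ₂ = 28.4 mol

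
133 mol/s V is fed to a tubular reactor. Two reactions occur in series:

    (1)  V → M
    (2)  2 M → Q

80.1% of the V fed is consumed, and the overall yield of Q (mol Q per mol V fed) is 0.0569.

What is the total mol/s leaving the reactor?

Conversion of V: V consumed = 1ξ₁ = 0.801 × 133 → ξ₁ = 106.5 mol/s.
Yield of Q: 1ξ₂ / 133 = 0.0569 → ξ₂ = 7.568 mol/s.
Outlet amounts (n = n₀ + Σ ν·ξ):
  V: 133 − 1(106.5) = 26.47
  M: 0 + 1(106.5) − 2(7.568) = 91.4
  Q: 0 + 1(7.568) = 7.568
Total out = 26.47 + 91.4 + 7.568 = 125.4 mol/s.

125 mol/s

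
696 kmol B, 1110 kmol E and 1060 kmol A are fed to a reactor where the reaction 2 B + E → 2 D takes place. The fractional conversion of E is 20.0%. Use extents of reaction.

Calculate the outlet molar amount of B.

252 kmol

E reacted = 0.2 × 1110 = 222 kmol; ν_E = −1, so ξ = 222/1 = 222 kmol.
Outlet amounts (n = n₀ + ν ξ):
  B: 696 − 2(222) = 252
  E: 1110 − 1(222) = 888
  D: 0 + 2(222) = 444
  A: 1060 (inert)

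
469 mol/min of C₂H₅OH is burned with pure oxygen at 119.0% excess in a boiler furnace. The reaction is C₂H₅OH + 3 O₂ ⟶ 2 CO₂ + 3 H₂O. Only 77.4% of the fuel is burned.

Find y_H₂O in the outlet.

Stoichiometric O₂ = 3 × 469 = 1407 mol/min; O₂ fed = 1407 × 2.190 = 3081 mol/min.
Fuel reacted = 0.774 × 469 → ξ = 363 mol/min.
Outlet (n = n₀ + ν ξ):
  C₂H₅OH: 469 − 1(363) = 106
  O₂: 3081 − 3(363) = 1992
  CO₂: 0 + 2(363) = 726
  H₂O: 0 + 3(363) = 1089
Total out = 3913 mol/min; y_H₂O = 1089 / 3913 = 0.2783.

0.278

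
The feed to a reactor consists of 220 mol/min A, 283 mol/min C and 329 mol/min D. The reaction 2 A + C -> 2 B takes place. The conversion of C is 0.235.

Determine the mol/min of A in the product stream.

C reacted = 0.235 × 283 = 66.5 mol/min; ν_C = −1, so ξ = 66.5/1 = 66.5 mol/min.
Outlet amounts (n = n₀ + ν ξ):
  A: 220 − 2(66.5) = 86.99
  C: 283 − 1(66.5) = 216.5
  B: 0 + 2(66.5) = 133
  D: 329 (inert)

87 mol/min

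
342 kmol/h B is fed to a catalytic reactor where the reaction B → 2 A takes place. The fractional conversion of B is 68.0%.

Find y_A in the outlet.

0.81

B reacted = 0.68 × 342 = 232.6 kmol/h; ν_B = −1, so ξ = 232.6/1 = 232.6 kmol/h.
Outlet amounts (n = n₀ + ν ξ):
  B: 342 − 1(232.6) = 109.4
  A: 0 + 2(232.6) = 465.1
Total out = 574.6 kmol/h; y_A = 465.1 / 574.6 = 0.8095.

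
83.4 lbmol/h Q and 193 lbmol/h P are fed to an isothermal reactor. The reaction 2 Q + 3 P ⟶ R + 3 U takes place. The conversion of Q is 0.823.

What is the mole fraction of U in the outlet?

Q reacted = 0.823 × 83.4 = 68.64 lbmol/h; ν_Q = −2, so ξ = 68.64/2 = 34.32 lbmol/h.
Outlet amounts (n = n₀ + ν ξ):
  Q: 83.4 − 2(34.32) = 14.76
  P: 193 − 3(34.32) = 90.04
  R: 0 + 1(34.32) = 34.32
  U: 0 + 3(34.32) = 103
Total out = 242.1 lbmol/h; y_U = 103 / 242.1 = 0.4253.

0.425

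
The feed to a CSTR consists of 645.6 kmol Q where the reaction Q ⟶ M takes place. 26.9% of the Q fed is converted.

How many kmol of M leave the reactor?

Q reacted = 0.269 × 645.6 = 173.7 kmol; ν_Q = −1, so ξ = 173.7/1 = 173.7 kmol.
Outlet amounts (n = n₀ + ν ξ):
  Q: 645.6 − 1(173.7) = 471.9
  M: 0 + 1(173.7) = 173.7

174 kmol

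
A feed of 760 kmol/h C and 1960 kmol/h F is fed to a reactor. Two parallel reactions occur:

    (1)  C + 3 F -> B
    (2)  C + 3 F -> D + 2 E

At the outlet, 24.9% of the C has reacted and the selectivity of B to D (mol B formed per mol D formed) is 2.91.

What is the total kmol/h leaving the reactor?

Conversion of C: C consumed = 0.249 × 760 = 189.2 kmol/h = 1ξ₁ + 1ξ₂.
Selectivity: 1ξ₁ / (1ξ₂) = 2.91 → ξ₁ = 2.91 ξ₂.
Substitute: (1·2.91 + 1) ξ₂ = 189.2 → ξ₂ = 48.4 kmol/h, ξ₁ = 140.8 kmol/h.
Outlet amounts (n = n₀ + Σ ν·ξ):
  C: 760 − 1(140.8) − 1(48.4) = 570.8
  F: 1960 − 3(140.8) − 3(48.4) = 1392
  B: 0 + 1(140.8) = 140.8
  D: 0 + 1(48.4) = 48.4
  E: 0 + 2(48.4) = 96.8
Total out = 570.8 + 1392 + 140.8 + 48.4 + 96.8 = 2249 kmol/h.

2250 kmol/h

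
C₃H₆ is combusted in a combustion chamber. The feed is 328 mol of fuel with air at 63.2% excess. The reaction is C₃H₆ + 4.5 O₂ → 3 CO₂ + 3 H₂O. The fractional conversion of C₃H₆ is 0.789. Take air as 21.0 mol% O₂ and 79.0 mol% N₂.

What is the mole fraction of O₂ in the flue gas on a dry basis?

Stoichiometric O₂ = 4.5 × 328 = 1476 mol; O₂ fed = 1476 × 1.632 = 2409 mol.
N₂ fed = 2409 × 79/21 = 9062 mol.
Fuel reacted = 0.789 × 328 → ξ = 258.8 mol.
Outlet (n = n₀ + ν ξ):
  C₃H₆: 328 − 1(258.8) = 69.21
  O₂: 2409 − 4.5(258.8) = 1244
  N₂: 9062 (inert)
  CO₂: 0 + 3(258.8) = 776.4
  H₂O: 0 + 3(258.8) = 776.4
Dry total = 11150 mol; y_O₂ (dry) = 1244 / 11150 = 0.1116.

0.112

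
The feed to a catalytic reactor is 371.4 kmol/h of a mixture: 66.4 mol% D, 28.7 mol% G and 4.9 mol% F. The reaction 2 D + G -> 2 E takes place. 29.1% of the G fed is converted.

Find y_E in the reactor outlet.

G reacted = 0.291 × 106.6 = 31.02 kmol/h; ν_G = −1, so ξ = 31.02/1 = 31.02 kmol/h.
Outlet amounts (n = n₀ + ν ξ):
  D: 246.6 − 2(31.02) = 184.6
  G: 106.6 − 1(31.02) = 75.57
  E: 0 + 2(31.02) = 62.04
  F: 18.2 (inert)
Total out = 340.4 kmol/h; y_E = 62.04 / 340.4 = 0.1823.

0.182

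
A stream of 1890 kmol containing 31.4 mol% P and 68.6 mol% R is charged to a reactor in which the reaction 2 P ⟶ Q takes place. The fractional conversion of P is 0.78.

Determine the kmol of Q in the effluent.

P reacted = 0.78 × 593.5 = 462.9 kmol; ν_P = −2, so ξ = 462.9/2 = 231.4 kmol.
Outlet amounts (n = n₀ + ν ξ):
  P: 593.5 − 2(231.4) = 130.6
  Q: 0 + 1(231.4) = 231.4
  R: 1297 (inert)

231 kmol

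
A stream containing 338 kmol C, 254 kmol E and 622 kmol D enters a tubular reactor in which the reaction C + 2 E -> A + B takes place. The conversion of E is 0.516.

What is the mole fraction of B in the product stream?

0.0571

E reacted = 0.516 × 254 = 131.1 kmol; ν_E = −2, so ξ = 131.1/2 = 65.53 kmol.
Outlet amounts (n = n₀ + ν ξ):
  C: 338 − 1(65.53) = 272.5
  E: 254 − 2(65.53) = 122.9
  A: 0 + 1(65.53) = 65.53
  B: 0 + 1(65.53) = 65.53
  D: 622 (inert)
Total out = 1148 kmol; y_B = 65.53 / 1148 = 0.05706.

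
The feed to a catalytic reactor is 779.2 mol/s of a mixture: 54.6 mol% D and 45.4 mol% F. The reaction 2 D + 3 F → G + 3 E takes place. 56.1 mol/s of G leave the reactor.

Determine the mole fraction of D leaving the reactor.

0.433

For G: n = n₀ + 1ξ → 56.1 = 0 + 1ξ, giving ξ = 56.1 mol/s.
Outlet amounts (n = n₀ + ν ξ):
  D: 425.4 − 2(56.1) = 313.2
  F: 353.8 − 3(56.1) = 185.5
  G: 0 + 1(56.1) = 56.1
  E: 0 + 3(56.1) = 168.3
Total out = 723.1 mol/s; y_D = 313.2 / 723.1 = 0.4332.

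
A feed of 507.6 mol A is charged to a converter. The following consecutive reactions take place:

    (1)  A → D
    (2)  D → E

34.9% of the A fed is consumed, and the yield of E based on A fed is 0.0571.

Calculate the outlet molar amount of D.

148 mol

Conversion of A: A consumed = 1ξ₁ = 0.349 × 507.6 → ξ₁ = 177.2 mol.
Yield of E: 1ξ₂ / 507.6 = 0.0571 → ξ₂ = 28.98 mol.
Outlet amounts (n = n₀ + Σ ν·ξ):
  A: 507.6 − 1(177.2) = 330.4
  D: 0 + 1(177.2) − 1(28.98) = 148.2
  E: 0 + 1(28.98) = 28.98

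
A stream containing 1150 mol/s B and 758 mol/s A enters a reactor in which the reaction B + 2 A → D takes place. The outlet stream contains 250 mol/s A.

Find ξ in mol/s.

ξ = 254 mol/s

For A: n = n₀ − 2ξ → 250 = 758 − 2ξ, giving ξ = 254 mol/s.
Outlet amounts (n = n₀ + ν ξ):
  B: 1150 − 1(254) = 896
  A: 758 − 2(254) = 250
  D: 0 + 1(254) = 254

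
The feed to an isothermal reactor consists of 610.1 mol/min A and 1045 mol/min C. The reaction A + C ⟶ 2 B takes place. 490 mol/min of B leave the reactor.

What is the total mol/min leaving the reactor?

For B: n = n₀ + 2ξ → 490 = 0 + 2ξ, giving ξ = 245 mol/min.
Outlet amounts (n = n₀ + ν ξ):
  A: 610.1 − 1(245) = 365.1
  C: 1045 − 1(245) = 800
  B: 0 + 2(245) = 490
Total out = 365.1 + 800 + 490 = 1655 mol/min.

1660 mol/min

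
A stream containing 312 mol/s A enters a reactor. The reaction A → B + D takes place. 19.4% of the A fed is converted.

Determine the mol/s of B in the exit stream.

60.5 mol/s

A reacted = 0.194 × 312 = 60.53 mol/s; ν_A = −1, so ξ = 60.53/1 = 60.53 mol/s.
Outlet amounts (n = n₀ + ν ξ):
  A: 312 − 1(60.53) = 251.5
  B: 0 + 1(60.53) = 60.53
  D: 0 + 1(60.53) = 60.53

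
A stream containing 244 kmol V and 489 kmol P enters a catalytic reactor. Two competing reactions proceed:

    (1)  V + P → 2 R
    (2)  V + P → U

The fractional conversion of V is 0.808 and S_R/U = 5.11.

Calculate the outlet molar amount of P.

Conversion of V: V consumed = 0.808 × 244 = 197.2 kmol = 1ξ₁ + 1ξ₂.
Selectivity: 2ξ₁ / (1ξ₂) = 5.11 → ξ₁ = 2.555 ξ₂.
Substitute: (1·2.555 + 1) ξ₂ = 197.2 → ξ₂ = 55.46 kmol, ξ₁ = 141.7 kmol.
Outlet amounts (n = n₀ + Σ ν·ξ):
  V: 244 − 1(141.7) − 1(55.46) = 46.85
  P: 489 − 1(141.7) − 1(55.46) = 291.8
  R: 0 + 2(141.7) = 283.4
  U: 0 + 1(55.46) = 55.46

292 kmol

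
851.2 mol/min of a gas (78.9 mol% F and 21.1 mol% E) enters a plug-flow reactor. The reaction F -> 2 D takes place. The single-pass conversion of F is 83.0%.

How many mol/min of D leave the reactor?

F reacted = 0.83 × 671.6 = 557.4 mol/min; ν_F = −1, so ξ = 557.4/1 = 557.4 mol/min.
Outlet amounts (n = n₀ + ν ξ):
  F: 671.6 − 1(557.4) = 114.2
  D: 0 + 2(557.4) = 1115
  E: 179.6 (inert)

1110 mol/min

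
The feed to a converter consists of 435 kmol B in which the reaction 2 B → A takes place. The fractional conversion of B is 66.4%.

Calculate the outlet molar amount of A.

144 kmol

B reacted = 0.664 × 435 = 288.8 kmol; ν_B = −2, so ξ = 288.8/2 = 144.4 kmol.
Outlet amounts (n = n₀ + ν ξ):
  B: 435 − 2(144.4) = 146.2
  A: 0 + 1(144.4) = 144.4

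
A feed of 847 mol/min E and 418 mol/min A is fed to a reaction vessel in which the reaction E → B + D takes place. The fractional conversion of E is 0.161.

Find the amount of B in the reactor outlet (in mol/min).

136 mol/min

E reacted = 0.161 × 847 = 136.4 mol/min; ν_E = −1, so ξ = 136.4/1 = 136.4 mol/min.
Outlet amounts (n = n₀ + ν ξ):
  E: 847 − 1(136.4) = 710.6
  B: 0 + 1(136.4) = 136.4
  D: 0 + 1(136.4) = 136.4
  A: 418 (inert)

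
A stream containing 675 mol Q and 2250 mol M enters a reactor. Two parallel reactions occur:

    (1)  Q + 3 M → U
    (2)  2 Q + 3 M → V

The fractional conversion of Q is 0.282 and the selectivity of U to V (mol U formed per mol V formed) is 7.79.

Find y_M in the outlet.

0.726

Conversion of Q: Q consumed = 0.282 × 675 = 190.3 mol = 1ξ₁ + 2ξ₂.
Selectivity: 1ξ₁ / (1ξ₂) = 7.79 → ξ₁ = 7.79 ξ₂.
Substitute: (1·7.79 + 2) ξ₂ = 190.3 → ξ₂ = 19.44 mol, ξ₁ = 151.5 mol.
Outlet amounts (n = n₀ + Σ ν·ξ):
  Q: 675 − 1(151.5) − 2(19.44) = 484.6
  M: 2250 − 3(151.5) − 3(19.44) = 1737
  U: 0 + 1(151.5) = 151.5
  V: 0 + 1(19.44) = 19.44
Total out = 2393 mol; y_M = 1737 / 2393 = 0.726.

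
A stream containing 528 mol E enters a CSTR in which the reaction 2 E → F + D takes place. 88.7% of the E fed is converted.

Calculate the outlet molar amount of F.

234 mol

E reacted = 0.887 × 528 = 468.3 mol; ν_E = −2, so ξ = 468.3/2 = 234.2 mol.
Outlet amounts (n = n₀ + ν ξ):
  E: 528 − 2(234.2) = 59.66
  F: 0 + 1(234.2) = 234.2
  D: 0 + 1(234.2) = 234.2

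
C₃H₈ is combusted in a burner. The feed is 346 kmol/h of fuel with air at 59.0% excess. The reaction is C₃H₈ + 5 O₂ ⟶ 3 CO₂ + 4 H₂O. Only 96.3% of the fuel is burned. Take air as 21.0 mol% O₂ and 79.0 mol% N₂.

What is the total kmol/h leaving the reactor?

Stoichiometric O₂ = 5 × 346 = 1730 kmol/h; O₂ fed = 1730 × 1.590 = 2751 kmol/h.
N₂ fed = 2751 × 79/21 = 10350 kmol/h.
Fuel reacted = 0.963 × 346 → ξ = 333.2 kmol/h.
Outlet (n = n₀ + ν ξ):
  C₃H₈: 346 − 1(333.2) = 12.8
  O₂: 2751 − 5(333.2) = 1085
  N₂: 10350 (inert)
  CO₂: 0 + 3(333.2) = 999.6
  H₂O: 0 + 4(333.2) = 1333
Total out = 12.8 + 1085 + 10350 + 999.6 + 1333 = 13780 kmol/h.

13800 kmol/h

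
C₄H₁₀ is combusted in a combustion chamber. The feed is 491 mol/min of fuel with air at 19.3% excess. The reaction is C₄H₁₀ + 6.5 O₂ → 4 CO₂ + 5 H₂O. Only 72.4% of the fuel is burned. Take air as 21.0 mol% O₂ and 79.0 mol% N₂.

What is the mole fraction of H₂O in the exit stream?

Stoichiometric O₂ = 6.5 × 491 = 3192 mol/min; O₂ fed = 3192 × 1.193 = 3807 mol/min.
N₂ fed = 3807 × 79/21 = 14320 mol/min.
Fuel reacted = 0.724 × 491 → ξ = 355.5 mol/min.
Outlet (n = n₀ + ν ξ):
  C₄H₁₀: 491 − 1(355.5) = 135.5
  O₂: 3807 − 6.5(355.5) = 1497
  N₂: 14320 (inert)
  CO₂: 0 + 4(355.5) = 1422
  H₂O: 0 + 5(355.5) = 1777
Total out = 19150 mol/min; y_H₂O = 1777 / 19150 = 0.09279.

0.0928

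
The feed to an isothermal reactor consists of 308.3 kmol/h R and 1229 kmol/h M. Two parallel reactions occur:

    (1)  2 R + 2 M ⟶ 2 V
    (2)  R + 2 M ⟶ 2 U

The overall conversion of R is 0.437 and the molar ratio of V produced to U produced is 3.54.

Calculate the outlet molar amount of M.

1080 kmol/h

Conversion of R: R consumed = 0.437 × 308.3 = 134.7 kmol/h = 2ξ₁ + 1ξ₂.
Selectivity: 2ξ₁ / (2ξ₂) = 3.54 → ξ₁ = 3.54 ξ₂.
Substitute: (2·3.54 + 1) ξ₂ = 134.7 → ξ₂ = 16.67 kmol/h, ξ₁ = 59.03 kmol/h.
Outlet amounts (n = n₀ + Σ ν·ξ):
  R: 308.3 − 2(59.03) − 1(16.67) = 173.6
  M: 1229 − 2(59.03) − 2(16.67) = 1078
  V: 0 + 2(59.03) = 118.1
  U: 0 + 2(16.67) = 33.35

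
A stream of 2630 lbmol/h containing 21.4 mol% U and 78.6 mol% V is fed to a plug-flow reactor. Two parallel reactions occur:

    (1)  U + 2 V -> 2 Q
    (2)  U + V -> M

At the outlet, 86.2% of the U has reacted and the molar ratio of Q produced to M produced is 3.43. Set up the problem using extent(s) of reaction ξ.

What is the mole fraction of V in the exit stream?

0.595

Conversion of U: U consumed = 0.862 × 562.8 = 485.2 lbmol/h = 1ξ₁ + 1ξ₂.
Selectivity: 2ξ₁ / (1ξ₂) = 3.43 → ξ₁ = 1.715 ξ₂.
Substitute: (1·1.715 + 1) ξ₂ = 485.2 → ξ₂ = 178.7 lbmol/h, ξ₁ = 306.5 lbmol/h.
Outlet amounts (n = n₀ + Σ ν·ξ):
  U: 562.8 − 1(306.5) − 1(178.7) = 77.67
  V: 2067 − 2(306.5) − 1(178.7) = 1276
  Q: 0 + 2(306.5) = 612.9
  M: 0 + 1(178.7) = 178.7
Total out = 2145 lbmol/h; y_V = 1276 / 2145 = 0.5947.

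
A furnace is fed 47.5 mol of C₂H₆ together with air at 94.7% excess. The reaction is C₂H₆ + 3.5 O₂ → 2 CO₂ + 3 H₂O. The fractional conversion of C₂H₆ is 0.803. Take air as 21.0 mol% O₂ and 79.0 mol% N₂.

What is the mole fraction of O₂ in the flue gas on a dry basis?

0.127

Stoichiometric O₂ = 3.5 × 47.5 = 166.2 mol; O₂ fed = 166.2 × 1.947 = 323.7 mol.
N₂ fed = 323.7 × 79/21 = 1218 mol.
Fuel reacted = 0.803 × 47.5 → ξ = 38.14 mol.
Outlet (n = n₀ + ν ξ):
  C₂H₆: 47.5 − 1(38.14) = 9.357
  O₂: 323.7 − 3.5(38.14) = 190.2
  N₂: 1218 (inert)
  CO₂: 0 + 2(38.14) = 76.29
  H₂O: 0 + 3(38.14) = 114.4
Dry total = 1494 mol; y_O₂ (dry) = 190.2 / 1494 = 0.1273.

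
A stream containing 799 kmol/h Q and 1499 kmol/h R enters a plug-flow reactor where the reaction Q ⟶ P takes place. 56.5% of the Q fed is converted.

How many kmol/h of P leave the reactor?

451 kmol/h

Q reacted = 0.565 × 799 = 451.4 kmol/h; ν_Q = −1, so ξ = 451.4/1 = 451.4 kmol/h.
Outlet amounts (n = n₀ + ν ξ):
  Q: 799 − 1(451.4) = 347.6
  P: 0 + 1(451.4) = 451.4
  R: 1499 (inert)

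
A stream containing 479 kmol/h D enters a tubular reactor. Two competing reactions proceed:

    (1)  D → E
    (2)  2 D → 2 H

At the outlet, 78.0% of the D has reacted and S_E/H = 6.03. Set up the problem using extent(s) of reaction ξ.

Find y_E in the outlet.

Conversion of D: D consumed = 0.78 × 479 = 373.6 kmol/h = 1ξ₁ + 2ξ₂.
Selectivity: 1ξ₁ / (2ξ₂) = 6.03 → ξ₁ = 12.06 ξ₂.
Substitute: (1·12.06 + 2) ξ₂ = 373.6 → ξ₂ = 26.57 kmol/h, ξ₁ = 320.5 kmol/h.
Outlet amounts (n = n₀ + Σ ν·ξ):
  D: 479 − 1(320.5) − 2(26.57) = 105.4
  E: 0 + 1(320.5) = 320.5
  H: 0 + 2(26.57) = 53.15
Total out = 479 kmol/h; y_E = 320.5 / 479 = 0.669.

0.669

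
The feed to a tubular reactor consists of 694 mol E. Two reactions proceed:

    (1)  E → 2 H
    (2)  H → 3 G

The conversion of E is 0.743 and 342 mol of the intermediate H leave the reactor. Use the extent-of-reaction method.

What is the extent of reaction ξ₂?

Conversion of E: E consumed = 1ξ₁ = 0.743 × 694 → ξ₁ = 515.6 mol.
H balance: n_H = 0 + 2ξ₁ − 1ξ₂ = 342 → ξ₂ = (2·515.6 − 342)/1 = 689.3 mol.
Outlet amounts (n = n₀ + Σ ν·ξ):
  E: 694 − 1(515.6) = 178.4
  H: 0 + 2(515.6) − 1(689.3) = 342
  G: 0 + 3(689.3) = 2068

ξ₂ = 689 mol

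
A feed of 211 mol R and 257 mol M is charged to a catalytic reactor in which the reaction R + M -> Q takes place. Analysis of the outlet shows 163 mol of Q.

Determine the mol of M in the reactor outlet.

For Q: n = n₀ + 1ξ → 163 = 0 + 1ξ, giving ξ = 163 mol.
Outlet amounts (n = n₀ + ν ξ):
  R: 211 − 1(163) = 48
  M: 257 − 1(163) = 94
  Q: 0 + 1(163) = 163

94 mol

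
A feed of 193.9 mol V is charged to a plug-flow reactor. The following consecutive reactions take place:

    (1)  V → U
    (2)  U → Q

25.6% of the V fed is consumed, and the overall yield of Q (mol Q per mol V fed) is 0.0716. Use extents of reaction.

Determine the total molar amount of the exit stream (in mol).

194 mol

Conversion of V: V consumed = 1ξ₁ = 0.256 × 193.9 → ξ₁ = 49.64 mol.
Yield of Q: 1ξ₂ / 193.9 = 0.0716 → ξ₂ = 13.88 mol.
Outlet amounts (n = n₀ + Σ ν·ξ):
  V: 193.9 − 1(49.64) = 144.3
  U: 0 + 1(49.64) − 1(13.88) = 35.76
  Q: 0 + 1(13.88) = 13.88
Total out = 144.3 + 35.76 + 13.88 = 193.9 mol.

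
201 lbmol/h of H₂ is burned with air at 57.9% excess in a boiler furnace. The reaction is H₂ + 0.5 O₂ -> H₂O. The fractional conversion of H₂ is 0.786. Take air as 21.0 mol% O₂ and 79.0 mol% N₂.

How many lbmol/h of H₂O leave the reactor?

158 lbmol/h

Stoichiometric O₂ = 0.5 × 201 = 100.5 lbmol/h; O₂ fed = 100.5 × 1.579 = 158.7 lbmol/h.
N₂ fed = 158.7 × 79/21 = 597 lbmol/h.
Fuel reacted = 0.786 × 201 → ξ = 158 lbmol/h.
Outlet (n = n₀ + ν ξ):
  H₂: 201 − 1(158) = 43.01
  O₂: 158.7 − 0.5(158) = 79.7
  N₂: 597 (inert)
  H₂O: 0 + 1(158) = 158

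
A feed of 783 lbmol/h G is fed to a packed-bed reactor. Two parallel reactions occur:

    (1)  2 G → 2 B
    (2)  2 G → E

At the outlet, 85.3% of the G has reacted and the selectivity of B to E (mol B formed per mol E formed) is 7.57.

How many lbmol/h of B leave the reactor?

528 lbmol/h

Conversion of G: G consumed = 0.853 × 783 = 667.9 lbmol/h = 2ξ₁ + 2ξ₂.
Selectivity: 2ξ₁ / (1ξ₂) = 7.57 → ξ₁ = 3.785 ξ₂.
Substitute: (2·3.785 + 2) ξ₂ = 667.9 → ξ₂ = 69.79 lbmol/h, ξ₁ = 264.2 lbmol/h.
Outlet amounts (n = n₀ + Σ ν·ξ):
  G: 783 − 2(264.2) − 2(69.79) = 115.1
  B: 0 + 2(264.2) = 528.3
  E: 0 + 1(69.79) = 69.79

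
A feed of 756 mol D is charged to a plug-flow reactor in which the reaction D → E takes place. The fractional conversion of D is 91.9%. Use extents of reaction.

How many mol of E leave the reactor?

695 mol

D reacted = 0.919 × 756 = 694.8 mol; ν_D = −1, so ξ = 694.8/1 = 694.8 mol.
Outlet amounts (n = n₀ + ν ξ):
  D: 756 − 1(694.8) = 61.24
  E: 0 + 1(694.8) = 694.8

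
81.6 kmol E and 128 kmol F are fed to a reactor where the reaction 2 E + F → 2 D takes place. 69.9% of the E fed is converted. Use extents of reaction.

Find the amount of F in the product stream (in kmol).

99.5 kmol

E reacted = 0.699 × 81.6 = 57.04 kmol; ν_E = −2, so ξ = 57.04/2 = 28.52 kmol.
Outlet amounts (n = n₀ + ν ξ):
  E: 81.6 − 2(28.52) = 24.56
  F: 128 − 1(28.52) = 99.48
  D: 0 + 2(28.52) = 57.04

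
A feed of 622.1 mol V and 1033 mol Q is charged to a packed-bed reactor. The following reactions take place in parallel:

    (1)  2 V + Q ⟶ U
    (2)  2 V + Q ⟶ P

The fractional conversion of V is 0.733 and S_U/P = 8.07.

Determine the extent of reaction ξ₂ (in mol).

ξ₂ = 25.1 mol

Conversion of V: V consumed = 0.733 × 622.1 = 456 mol = 2ξ₁ + 2ξ₂.
Selectivity: 1ξ₁ / (1ξ₂) = 8.07 → ξ₁ = 8.07 ξ₂.
Substitute: (2·8.07 + 2) ξ₂ = 456 → ξ₂ = 25.14 mol, ξ₁ = 202.9 mol.
Outlet amounts (n = n₀ + Σ ν·ξ):
  V: 622.1 − 2(202.9) − 2(25.14) = 166.1
  Q: 1033 − 1(202.9) − 1(25.14) = 805
  U: 0 + 1(202.9) = 202.9
  P: 0 + 1(25.14) = 25.14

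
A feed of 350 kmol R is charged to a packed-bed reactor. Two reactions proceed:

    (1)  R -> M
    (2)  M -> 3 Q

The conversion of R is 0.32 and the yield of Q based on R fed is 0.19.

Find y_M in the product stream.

0.228

Conversion of R: R consumed = 1ξ₁ = 0.32 × 350 → ξ₁ = 112 kmol.
Yield of Q: 3ξ₂ / 350 = 0.19 → ξ₂ = 22.17 kmol.
Outlet amounts (n = n₀ + Σ ν·ξ):
  R: 350 − 1(112) = 238
  M: 0 + 1(112) − 1(22.17) = 89.83
  Q: 0 + 3(22.17) = 66.5
Total out = 394.3 kmol; y_M = 89.83 / 394.3 = 0.2278.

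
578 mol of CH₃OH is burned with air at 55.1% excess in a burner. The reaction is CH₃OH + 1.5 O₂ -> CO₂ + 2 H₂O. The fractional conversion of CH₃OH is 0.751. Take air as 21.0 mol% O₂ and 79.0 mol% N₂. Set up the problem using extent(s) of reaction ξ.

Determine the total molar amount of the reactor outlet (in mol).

7200 mol

Stoichiometric O₂ = 1.5 × 578 = 867 mol; O₂ fed = 867 × 1.551 = 1345 mol.
N₂ fed = 1345 × 79/21 = 5059 mol.
Fuel reacted = 0.751 × 578 → ξ = 434.1 mol.
Outlet (n = n₀ + ν ξ):
  CH₃OH: 578 − 1(434.1) = 143.9
  O₂: 1345 − 1.5(434.1) = 693.6
  N₂: 5059 (inert)
  CO₂: 0 + 1(434.1) = 434.1
  H₂O: 0 + 2(434.1) = 868.2
Total out = 143.9 + 693.6 + 5059 + 434.1 + 868.2 = 7198 mol.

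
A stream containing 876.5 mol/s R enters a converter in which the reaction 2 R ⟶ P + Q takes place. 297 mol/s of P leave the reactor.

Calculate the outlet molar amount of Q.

For P: n = n₀ + 1ξ → 297 = 0 + 1ξ, giving ξ = 297 mol/s.
Outlet amounts (n = n₀ + ν ξ):
  R: 876.5 − 2(297) = 282.5
  P: 0 + 1(297) = 297
  Q: 0 + 1(297) = 297

297 mol/s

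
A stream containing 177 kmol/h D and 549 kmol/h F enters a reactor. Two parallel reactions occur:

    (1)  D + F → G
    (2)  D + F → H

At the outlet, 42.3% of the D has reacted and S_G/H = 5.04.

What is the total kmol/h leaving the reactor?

Conversion of D: D consumed = 0.423 × 177 = 74.87 kmol/h = 1ξ₁ + 1ξ₂.
Selectivity: 1ξ₁ / (1ξ₂) = 5.04 → ξ₁ = 5.04 ξ₂.
Substitute: (1·5.04 + 1) ξ₂ = 74.87 → ξ₂ = 12.4 kmol/h, ξ₁ = 62.48 kmol/h.
Outlet amounts (n = n₀ + Σ ν·ξ):
  D: 177 − 1(62.48) − 1(12.4) = 102.1
  F: 549 − 1(62.48) − 1(12.4) = 474.1
  G: 0 + 1(62.48) = 62.48
  H: 0 + 1(12.4) = 12.4
Total out = 102.1 + 474.1 + 62.48 + 12.4 = 651.1 kmol/h.

651 kmol/h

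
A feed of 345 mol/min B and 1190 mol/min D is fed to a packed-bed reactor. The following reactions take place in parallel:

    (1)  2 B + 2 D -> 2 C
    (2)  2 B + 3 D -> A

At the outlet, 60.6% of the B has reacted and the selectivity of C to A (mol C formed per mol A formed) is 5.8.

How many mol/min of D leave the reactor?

Conversion of B: B consumed = 0.606 × 345 = 209.1 mol/min = 2ξ₁ + 2ξ₂.
Selectivity: 2ξ₁ / (1ξ₂) = 5.8 → ξ₁ = 2.9 ξ₂.
Substitute: (2·2.9 + 2) ξ₂ = 209.1 → ξ₂ = 26.8 mol/min, ξ₁ = 77.73 mol/min.
Outlet amounts (n = n₀ + Σ ν·ξ):
  B: 345 − 2(77.73) − 2(26.8) = 135.9
  D: 1190 − 2(77.73) − 3(26.8) = 954.1
  C: 0 + 2(77.73) = 155.5
  A: 0 + 1(26.8) = 26.8

954 mol/min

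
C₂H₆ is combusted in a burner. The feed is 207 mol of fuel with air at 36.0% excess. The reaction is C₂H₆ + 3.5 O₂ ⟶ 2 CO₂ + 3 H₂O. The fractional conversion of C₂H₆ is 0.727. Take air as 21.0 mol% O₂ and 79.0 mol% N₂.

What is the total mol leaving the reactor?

Stoichiometric O₂ = 3.5 × 207 = 724.5 mol; O₂ fed = 724.5 × 1.360 = 985.3 mol.
N₂ fed = 985.3 × 79/21 = 3707 mol.
Fuel reacted = 0.727 × 207 → ξ = 150.5 mol.
Outlet (n = n₀ + ν ξ):
  C₂H₆: 207 − 1(150.5) = 56.51
  O₂: 985.3 − 3.5(150.5) = 458.6
  N₂: 3707 (inert)
  CO₂: 0 + 2(150.5) = 301
  H₂O: 0 + 3(150.5) = 451.5
Total out = 56.51 + 458.6 + 3707 + 301 + 451.5 = 4974 mol.

4970 mol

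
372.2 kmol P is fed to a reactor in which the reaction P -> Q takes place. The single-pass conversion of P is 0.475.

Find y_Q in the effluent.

P reacted = 0.475 × 372.2 = 176.8 kmol; ν_P = −1, so ξ = 176.8/1 = 176.8 kmol.
Outlet amounts (n = n₀ + ν ξ):
  P: 372.2 − 1(176.8) = 195.4
  Q: 0 + 1(176.8) = 176.8
Total out = 372.2 kmol; y_Q = 176.8 / 372.2 = 0.475.

0.475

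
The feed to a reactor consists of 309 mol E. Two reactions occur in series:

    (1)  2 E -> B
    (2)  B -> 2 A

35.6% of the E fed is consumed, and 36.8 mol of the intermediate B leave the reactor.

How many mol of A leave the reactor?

Conversion of E: E consumed = 2ξ₁ = 0.356 × 309 → ξ₁ = 55 mol.
B balance: n_B = 0 + 1ξ₁ − 1ξ₂ = 36.8 → ξ₂ = (1·55 − 36.8)/1 = 18.2 mol.
Outlet amounts (n = n₀ + Σ ν·ξ):
  E: 309 − 2(55) = 199
  B: 0 + 1(55) − 1(18.2) = 36.8
  A: 0 + 2(18.2) = 36.4

36.4 mol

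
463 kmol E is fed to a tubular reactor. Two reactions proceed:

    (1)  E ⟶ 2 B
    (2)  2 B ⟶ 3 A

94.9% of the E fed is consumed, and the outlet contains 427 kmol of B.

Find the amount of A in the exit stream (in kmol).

Conversion of E: E consumed = 1ξ₁ = 0.949 × 463 → ξ₁ = 439.4 kmol.
B balance: n_B = 0 + 2ξ₁ − 2ξ₂ = 427 → ξ₂ = (2·439.4 − 427)/2 = 225.9 kmol.
Outlet amounts (n = n₀ + Σ ν·ξ):
  E: 463 − 1(439.4) = 23.61
  B: 0 + 2(439.4) − 2(225.9) = 427
  A: 0 + 3(225.9) = 677.7

678 kmol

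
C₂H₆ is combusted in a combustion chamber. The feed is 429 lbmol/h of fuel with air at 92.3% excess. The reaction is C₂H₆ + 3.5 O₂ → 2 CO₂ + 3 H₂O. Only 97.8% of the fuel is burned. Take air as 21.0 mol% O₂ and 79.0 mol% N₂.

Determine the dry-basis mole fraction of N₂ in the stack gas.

0.827

Stoichiometric O₂ = 3.5 × 429 = 1502 lbmol/h; O₂ fed = 1502 × 1.923 = 2887 lbmol/h.
N₂ fed = 2887 × 79/21 = 10860 lbmol/h.
Fuel reacted = 0.978 × 429 → ξ = 419.6 lbmol/h.
Outlet (n = n₀ + ν ξ):
  C₂H₆: 429 − 1(419.6) = 9.438
  O₂: 2887 − 3.5(419.6) = 1419
  N₂: 10860 (inert)
  CO₂: 0 + 2(419.6) = 839.1
  H₂O: 0 + 3(419.6) = 1259
Dry total = 13130 lbmol/h; y_N₂ (dry) = 10860 / 13130 = 0.8273.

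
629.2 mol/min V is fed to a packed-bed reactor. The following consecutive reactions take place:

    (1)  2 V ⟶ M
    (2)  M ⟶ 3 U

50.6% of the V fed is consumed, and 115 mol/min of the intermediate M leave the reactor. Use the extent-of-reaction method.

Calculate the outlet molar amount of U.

133 mol/min

Conversion of V: V consumed = 2ξ₁ = 0.506 × 629.2 → ξ₁ = 159.2 mol/min.
M balance: n_M = 0 + 1ξ₁ − 1ξ₂ = 115 → ξ₂ = (1·159.2 − 115)/1 = 44.19 mol/min.
Outlet amounts (n = n₀ + Σ ν·ξ):
  V: 629.2 − 2(159.2) = 310.8
  M: 0 + 1(159.2) − 1(44.19) = 115
  U: 0 + 3(44.19) = 132.6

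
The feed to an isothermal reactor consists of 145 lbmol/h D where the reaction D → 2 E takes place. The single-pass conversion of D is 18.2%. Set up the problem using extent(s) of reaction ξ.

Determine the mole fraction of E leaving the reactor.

D reacted = 0.182 × 145 = 26.39 lbmol/h; ν_D = −1, so ξ = 26.39/1 = 26.39 lbmol/h.
Outlet amounts (n = n₀ + ν ξ):
  D: 145 − 1(26.39) = 118.6
  E: 0 + 2(26.39) = 52.78
Total out = 171.4 lbmol/h; y_E = 52.78 / 171.4 = 0.308.

0.308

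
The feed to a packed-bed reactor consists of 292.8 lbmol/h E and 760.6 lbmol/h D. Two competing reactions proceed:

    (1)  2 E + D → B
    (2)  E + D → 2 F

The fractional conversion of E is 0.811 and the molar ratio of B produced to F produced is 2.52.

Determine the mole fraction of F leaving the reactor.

Conversion of E: E consumed = 0.811 × 292.8 = 237.5 lbmol/h = 2ξ₁ + 1ξ₂.
Selectivity: 1ξ₁ / (2ξ₂) = 2.52 → ξ₁ = 5.04 ξ₂.
Substitute: (2·5.04 + 1) ξ₂ = 237.5 → ξ₂ = 21.43 lbmol/h, ξ₁ = 108 lbmol/h.
Outlet amounts (n = n₀ + Σ ν·ξ):
  E: 292.8 − 2(108) − 1(21.43) = 55.34
  D: 760.6 − 1(108) − 1(21.43) = 631.2
  B: 0 + 1(108) = 108
  F: 0 + 2(21.43) = 42.86
Total out = 837.4 lbmol/h; y_F = 42.86 / 837.4 = 0.05119.

0.0512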